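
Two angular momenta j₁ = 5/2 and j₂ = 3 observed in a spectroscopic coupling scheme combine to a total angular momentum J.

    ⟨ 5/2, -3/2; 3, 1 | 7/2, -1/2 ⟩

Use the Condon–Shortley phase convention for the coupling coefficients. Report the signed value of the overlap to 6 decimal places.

√[8·2!3!4!/10! · 1!4!4!2!3!4!] = √(18432/175)
  +(−1)^1/∏(1,1,3,3,0,1)! = -1/36  (running -1/36)
  +(−1)^2/∏(2,0,2,2,1,2)! = 1/16  (running 5/144)
⟨..|..⟩ = √(18432/175)·(5/144) = +0.356348

+√(8/63) = +0.356348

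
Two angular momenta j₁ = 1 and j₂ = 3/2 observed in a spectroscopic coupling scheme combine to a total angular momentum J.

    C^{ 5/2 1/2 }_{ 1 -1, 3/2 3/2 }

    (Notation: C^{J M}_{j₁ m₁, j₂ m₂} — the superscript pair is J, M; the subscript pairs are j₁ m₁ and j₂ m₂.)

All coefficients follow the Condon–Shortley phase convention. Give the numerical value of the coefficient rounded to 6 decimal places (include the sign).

j₁+j₂−J=0  J+j₁−j₂=2  J−j₁+j₂=3  j₁+j₂+J+1=6
(j₁±m₁, j₂±m₂, J±M) = (0,2,3,0,3,2)
P² = 72/5
sum k=0..0:
  [0] +1/12 = 1/12
S = 1/12
C² = P²·S² = 1/10 ; C = +0.316228

+√(1/10) ≈ +0.316228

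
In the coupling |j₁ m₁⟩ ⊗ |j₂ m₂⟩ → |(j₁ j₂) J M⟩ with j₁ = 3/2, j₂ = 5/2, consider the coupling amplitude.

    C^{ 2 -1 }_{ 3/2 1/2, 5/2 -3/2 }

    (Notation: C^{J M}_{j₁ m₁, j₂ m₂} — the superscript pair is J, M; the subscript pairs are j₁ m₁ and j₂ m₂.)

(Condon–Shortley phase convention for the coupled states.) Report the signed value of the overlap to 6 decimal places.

j₁+j₂−J=2  J+j₁−j₂=1  J−j₁+j₂=3  j₁+j₂+J+1=7
(j₁±m₁, j₂±m₂, J±M) = (2,1,1,4,1,3)
P² = 24/7
sum k=0..1:
  [0] +1/4 = 1/4
  [1] −1/6 = -1/6
S = 1/12
C² = P²·S² = 1/42 ; C = +0.154303

+√(1/42) = +0.154303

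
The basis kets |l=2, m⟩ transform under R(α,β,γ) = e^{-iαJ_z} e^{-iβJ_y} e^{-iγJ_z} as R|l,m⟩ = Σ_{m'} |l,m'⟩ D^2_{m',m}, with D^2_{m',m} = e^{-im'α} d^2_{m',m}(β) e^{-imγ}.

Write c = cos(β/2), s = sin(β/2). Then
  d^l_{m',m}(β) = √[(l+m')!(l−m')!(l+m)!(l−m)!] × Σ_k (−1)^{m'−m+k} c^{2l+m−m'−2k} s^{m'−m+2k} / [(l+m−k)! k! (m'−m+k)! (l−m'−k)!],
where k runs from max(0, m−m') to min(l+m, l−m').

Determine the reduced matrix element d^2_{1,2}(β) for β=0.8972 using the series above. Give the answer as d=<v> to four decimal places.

d^2_{1,2}(β=0.8972) via the finite sum:
With c≡cos(β/2)=0.901055 and s≡sin(β/2)=0.433704, N=[6·1·24·1]^{1/2}=12.000000
k∈{1} keeps every argument non-negative
  k=1: (−1)^0·12.0000/(6)·0.9011^3·0.4337^1 = +0.634568
d^2_{1,2}(0.8972) = +0.634568

d=0.6346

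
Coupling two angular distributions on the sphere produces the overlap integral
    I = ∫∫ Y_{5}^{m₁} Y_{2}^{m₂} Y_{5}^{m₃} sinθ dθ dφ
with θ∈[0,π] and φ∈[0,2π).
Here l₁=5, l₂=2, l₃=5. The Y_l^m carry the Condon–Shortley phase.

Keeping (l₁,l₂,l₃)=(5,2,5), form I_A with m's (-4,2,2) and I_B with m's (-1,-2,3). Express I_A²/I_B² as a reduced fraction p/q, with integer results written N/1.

9/14

Shared (l₁,l₂,l₃)=(5,2,5): N and (l;000)² cancel in I_A²/I_B².
A: Δ = 2!·8!·2!/13! = 1/38610; Racah Σ t=2..2: t=2:+1/20160 = 1/20160; ⇒ 3j(5 2 5; -4 2 2)² = 12/715, sgn -1
B: Δ = 2!·8!·2!/13! = 1/38610; Racah Σ t=0..0: t=0:+1/5760 = 1/5760; ⇒ 3j(5 2 5; -1 -2 3)² = 56/2145, sgn +1
I_A²/I_B² = (12/715)/(56/2145) = 9/14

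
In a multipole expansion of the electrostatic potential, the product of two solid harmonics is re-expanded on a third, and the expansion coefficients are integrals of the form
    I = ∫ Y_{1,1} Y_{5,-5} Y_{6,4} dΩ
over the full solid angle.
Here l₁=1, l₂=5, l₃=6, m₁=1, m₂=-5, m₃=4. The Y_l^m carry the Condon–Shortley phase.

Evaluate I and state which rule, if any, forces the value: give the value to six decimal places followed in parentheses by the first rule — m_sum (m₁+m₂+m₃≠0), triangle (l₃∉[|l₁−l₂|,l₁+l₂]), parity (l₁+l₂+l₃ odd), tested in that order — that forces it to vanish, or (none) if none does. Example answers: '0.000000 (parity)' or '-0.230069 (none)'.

0.040859 (none)

m-sum 0 ✓  L=12 even ✓  4≤6≤6 ✓
Π(2lᵢ+1) = 3×11×13 = 429
triangle coeff Δ(1,5,6) = 1/858
Σ_t [0,0]: t=0:+1/14400 = 1/14400
(3j)²=6/143 [(1 5 6; 0 0 0)], sign=+1
Σ_t [0,0]: t=0:+1/7257600 = 1/7257600
(3j)²=1/858 [(1 5 6; 1 -5 4)], sign=+1
⇒ 4πI² = 3/143
I = (+1)√(3/143/(4π)) = 0.04085899
No selection rule forces the value: the integral is nonzero (none).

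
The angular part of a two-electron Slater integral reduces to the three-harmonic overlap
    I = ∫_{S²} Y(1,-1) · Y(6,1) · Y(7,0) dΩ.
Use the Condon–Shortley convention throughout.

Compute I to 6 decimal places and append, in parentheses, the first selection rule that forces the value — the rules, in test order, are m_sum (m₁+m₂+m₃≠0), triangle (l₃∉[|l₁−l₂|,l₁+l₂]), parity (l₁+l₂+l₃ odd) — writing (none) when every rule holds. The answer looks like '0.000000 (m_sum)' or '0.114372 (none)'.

m-sum 0 ✓  L=14 even ✓  5≤7≤7 ✓
Π(2lᵢ+1) = 3×13×15 = 585
triangle coeff Δ(1,6,7) = 1/1365
Σ_t [0,0]: t=0:+1/518400 = 1/518400
(3j)²=7/195 [(1 6 7; 0 0 0)], sign=-1
Σ_t [0,0]: t=0:+1/1209600 = 1/1209600
(3j)²=1/65 [(1 6 7; -1 1 0)], sign=-1
⇒ 4πI² = 21/65
I = (+1)√(21/65/(4π)) = 0.16034227
No selection rule forces the value: the integral is nonzero (none).

0.160342 (none)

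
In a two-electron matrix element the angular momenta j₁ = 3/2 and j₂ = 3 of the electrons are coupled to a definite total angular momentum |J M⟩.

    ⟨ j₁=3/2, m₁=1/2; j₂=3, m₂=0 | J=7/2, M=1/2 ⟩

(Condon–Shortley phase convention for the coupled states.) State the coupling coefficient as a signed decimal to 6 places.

+√(2/21) = +0.308607

√[8·1!2!5!/9! · 2!1!3!3!4!3!] = √(384/7)
  +(−1)^0/∏(0,1,1,3,1,2)! = 1/12  (running 1/12)
  +(−1)^1/∏(1,0,0,2,2,3)! = -1/24  (running 1/24)
⟨..|..⟩ = √(384/7)·(1/24) = +0.308607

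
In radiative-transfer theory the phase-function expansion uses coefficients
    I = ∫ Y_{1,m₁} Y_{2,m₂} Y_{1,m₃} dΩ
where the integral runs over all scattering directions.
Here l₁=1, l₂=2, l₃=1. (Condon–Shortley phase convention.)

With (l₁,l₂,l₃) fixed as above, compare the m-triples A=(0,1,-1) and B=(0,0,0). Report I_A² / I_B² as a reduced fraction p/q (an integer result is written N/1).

3/4

l's match ⇒ only the (l;m) 3-j factors differ between A and B.
A: triangle coeff Δ(1,2,1) = 1/30; Σ_t [1,1]: t=1:−1/2 = -1/2; (3j)²=1/10 [(1 2 1; 0 1 -1)], sign=-1
B: triangle coeff Δ(1,2,1) = 1/30; Σ_t [1,1]: t=1:−1/1 = -1/1; (3j)²=2/15 [(1 2 1; 0 0 0)], sign=+1
I_A²/I_B² = (1/10)/(2/15) = 3/4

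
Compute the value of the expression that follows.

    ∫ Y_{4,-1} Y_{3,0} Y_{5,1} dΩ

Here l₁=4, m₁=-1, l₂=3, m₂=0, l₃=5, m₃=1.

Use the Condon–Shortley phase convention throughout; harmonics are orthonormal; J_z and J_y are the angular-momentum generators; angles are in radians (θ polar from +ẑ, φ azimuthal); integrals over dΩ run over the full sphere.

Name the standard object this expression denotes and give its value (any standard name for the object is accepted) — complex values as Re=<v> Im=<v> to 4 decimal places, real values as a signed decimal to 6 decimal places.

Gaunt coefficient, -0.115089

This is a Gaunt coefficient — the integral of a triple product of spherical harmonics over the sphere.
Checks pass: Σm=0; 12 even; l₃=5∈[1,7].
(2·4+1)(2·3+1)(2·5+1) = 693
Δ: 2! 6! 4! / 13! → 1/180180
sum: t=0:+1/576 t=1:−1/144 t=2:+1/576 = -1/288
3j²(4 3 5; 0 0 0) = Δ·Π!·Σ² = 20/1001  (sign +1)
sum: t=0:+1/1440 t=1:−1/192 t=2:+1/432 = -19/8640
3j²(4 3 5; -1 0 1) = Δ·Π!·Σ² = 361/30030  (sign -1)
combine: 4πI² = 693·20/1001·361/30030 = 2166/13013
take √, sign -1: I = -0.11508947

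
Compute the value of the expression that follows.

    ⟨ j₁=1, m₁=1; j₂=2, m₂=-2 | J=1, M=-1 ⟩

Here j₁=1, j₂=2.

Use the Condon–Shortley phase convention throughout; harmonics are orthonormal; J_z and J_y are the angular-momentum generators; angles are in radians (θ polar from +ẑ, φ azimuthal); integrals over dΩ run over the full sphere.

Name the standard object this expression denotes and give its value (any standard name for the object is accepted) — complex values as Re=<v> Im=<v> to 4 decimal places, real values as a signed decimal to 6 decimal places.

Clebsch–Gordan coefficient, +√(3/5) ≈ +0.774597

This is a Clebsch–Gordan (vector-coupling) coefficient.
j₁+j₂−J=2  J+j₁−j₂=0  J−j₁+j₂=2  j₁+j₂+J+1=5
(j₁±m₁, j₂±m₂, J±M) = (2,0,0,4,0,2)
P² = 48/5
sum k=0..0:
  [0] +1/4 = 1/4
S = 1/4
C² = P²·S² = 3/5 ; C = +0.774597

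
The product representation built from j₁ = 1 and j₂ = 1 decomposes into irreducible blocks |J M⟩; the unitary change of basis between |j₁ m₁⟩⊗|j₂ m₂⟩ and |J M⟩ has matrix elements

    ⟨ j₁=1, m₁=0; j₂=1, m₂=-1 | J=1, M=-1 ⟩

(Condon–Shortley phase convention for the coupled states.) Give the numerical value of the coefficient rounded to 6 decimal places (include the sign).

√[3·1!1!1!/4! · 1!1!0!2!0!2!] = √(1/2)
  +(−1)^0/∏(0,1,1,0,0,1)! = 1  (running 1)
⟨..|..⟩ = √(1/2)·(1) = +0.707107

+0.707107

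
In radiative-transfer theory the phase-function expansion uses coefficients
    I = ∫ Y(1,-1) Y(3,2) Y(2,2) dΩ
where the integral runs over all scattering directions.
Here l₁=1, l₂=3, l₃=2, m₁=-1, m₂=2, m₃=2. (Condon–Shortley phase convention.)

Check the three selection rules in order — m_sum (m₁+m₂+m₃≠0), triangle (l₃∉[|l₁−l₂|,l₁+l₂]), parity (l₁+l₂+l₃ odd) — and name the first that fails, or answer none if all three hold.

Σmᵢ = 3  ✗
l₃∈[|l₁−l₂|,l₁+l₂]=[2,4], have l₃=2
Σlᵢ = 6 ⇒ even

m_sum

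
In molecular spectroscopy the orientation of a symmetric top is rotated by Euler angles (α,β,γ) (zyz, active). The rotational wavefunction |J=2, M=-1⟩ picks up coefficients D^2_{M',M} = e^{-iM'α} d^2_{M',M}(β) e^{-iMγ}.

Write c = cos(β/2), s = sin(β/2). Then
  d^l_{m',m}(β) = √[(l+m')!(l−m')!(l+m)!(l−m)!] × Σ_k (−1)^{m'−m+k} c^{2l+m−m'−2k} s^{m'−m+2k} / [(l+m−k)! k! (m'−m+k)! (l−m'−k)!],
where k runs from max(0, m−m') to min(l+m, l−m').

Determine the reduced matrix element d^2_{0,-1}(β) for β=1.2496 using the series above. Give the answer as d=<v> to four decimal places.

d=-0.3669

d^2_{0,-1}(β=1.2496) via the finite sum:
With c≡cos(β/2)=0.811080 and s≡sin(β/2)=0.584935, N=[2·2·1·6]^{1/2}=4.898979
The bounds max(0,m−m')=0 and min(l+m,l−m')=1 give 2 terms
  k=0: (−1)^1·4.8990/(2)·0.8111^3·0.5849^1 = -0.764495
  k=1: (−1)^2·4.8990/(2)·0.8111^1·0.5849^3 = +0.397615
d^2_{0,-1}(1.2496) = -0.764495 +0.397615 = -0.366880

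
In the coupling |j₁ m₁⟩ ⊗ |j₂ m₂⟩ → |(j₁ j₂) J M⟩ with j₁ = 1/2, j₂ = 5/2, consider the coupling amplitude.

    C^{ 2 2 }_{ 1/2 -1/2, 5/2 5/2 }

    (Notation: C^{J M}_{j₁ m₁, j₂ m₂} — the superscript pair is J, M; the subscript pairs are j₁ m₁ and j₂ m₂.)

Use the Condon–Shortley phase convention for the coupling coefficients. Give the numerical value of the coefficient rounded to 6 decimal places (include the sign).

j₁+j₂−J=1  J+j₁−j₂=0  J−j₁+j₂=4  j₁+j₂+J+1=6
(j₁±m₁, j₂±m₂, J±M) = (0,1,5,0,4,0)
P² = 480
sum k=1..1:
  [1] −1/24 = -1/24
S = -1/24
C² = P²·S² = 5/6 ; C = -0.912871

−√(5/6) = -0.912871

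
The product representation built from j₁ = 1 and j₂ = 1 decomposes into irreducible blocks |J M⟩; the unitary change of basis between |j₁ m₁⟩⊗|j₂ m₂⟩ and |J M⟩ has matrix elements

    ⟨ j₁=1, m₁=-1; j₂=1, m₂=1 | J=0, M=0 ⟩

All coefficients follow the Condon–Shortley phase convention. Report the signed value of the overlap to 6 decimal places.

√[1·2!0!0!/3! · 0!2!2!0!0!0!] = √(4/3)
  +(−1)^2/∏(2,0,0,0,0,0)! = 1/2  (running 1/2)
⟨..|..⟩ = √(4/3)·(1/2) = +0.577350

+√(1/3) = +0.577350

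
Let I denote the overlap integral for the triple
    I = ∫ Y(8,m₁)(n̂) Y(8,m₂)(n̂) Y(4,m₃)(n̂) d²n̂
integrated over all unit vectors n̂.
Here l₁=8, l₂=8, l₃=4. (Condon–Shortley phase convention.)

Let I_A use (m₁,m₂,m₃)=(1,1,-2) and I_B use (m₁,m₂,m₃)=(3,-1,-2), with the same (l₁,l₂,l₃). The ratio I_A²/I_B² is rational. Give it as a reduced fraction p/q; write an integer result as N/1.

240/77

Shared (l₁,l₂,l₃)=(8,8,4): N and (l;000)² cancel in I_A²/I_B².
A: Δ = 12!·4!·4!/21! = 1/185175900; Racah Σ t=5..7: t=5:−1/58060800 t=6:+1/18662400 t=7:−1/58060800 = 1/52254720; ⇒ 3j(8 8 4; 1 1 -2)² = 40/4199, sgn +1
B: Δ = 12!·4!·4!/21! = 1/185175900; Racah Σ t=3..5: t=3:−1/209018880 t=4:+1/34836480 t=5:−1/58060800 = 1/149299200; ⇒ 3j(8 8 4; 3 -1 -2)² = 77/25194, sgn +1
I_A²/I_B² = (40/4199)/(77/25194) = 240/77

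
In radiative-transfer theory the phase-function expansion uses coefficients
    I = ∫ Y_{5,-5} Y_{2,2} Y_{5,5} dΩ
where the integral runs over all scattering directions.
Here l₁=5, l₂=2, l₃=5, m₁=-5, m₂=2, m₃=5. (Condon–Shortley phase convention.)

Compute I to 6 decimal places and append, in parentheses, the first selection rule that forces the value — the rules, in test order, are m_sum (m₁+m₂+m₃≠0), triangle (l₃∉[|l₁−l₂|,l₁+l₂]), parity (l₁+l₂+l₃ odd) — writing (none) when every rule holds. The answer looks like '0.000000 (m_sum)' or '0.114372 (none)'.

0.000000 (m_sum)

Σmᵢ = 2 ≠ 0, so the φ-integral vanishes; I = 0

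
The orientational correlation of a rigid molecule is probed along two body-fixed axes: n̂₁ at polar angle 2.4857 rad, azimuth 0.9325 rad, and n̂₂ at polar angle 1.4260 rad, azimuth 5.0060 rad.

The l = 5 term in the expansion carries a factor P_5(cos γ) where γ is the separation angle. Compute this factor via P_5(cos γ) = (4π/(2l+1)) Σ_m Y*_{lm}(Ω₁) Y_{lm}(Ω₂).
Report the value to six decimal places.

Term-by-term m-sum for l=5 (normalisation 4π/11 = 1.142397):
  m=-5: Y*=(-0.001953, -0.039109)  Y=(0.438028, 0.045163)  product (0.000911, -0.017219)
  m=-4: Y*=(0.133849, 0.089311)  Y=(0.078389, -0.187310)  product (0.027221, -0.018070)
  m=-3: Y*=(-0.343691, 0.123161)  Y=(0.210084, 0.173377)  product (-0.093558, -0.033714)
  m=-2: Y*=(0.128083, -0.422721)  Y=(0.186887, -0.124380)  product (-0.028641, -0.094932)
  m=-1: Y*=(0.057125, 0.076998)  Y=(0.065823, 0.217704)  product (-0.013003, 0.017504)
  m=+0: Y*=(0.381230, -0.000000)  Y=(0.228991, 0.000000)  product (0.087298, 0.000000)
  m=+1: Y*=(-0.057125, 0.076998)  Y=(-0.065823, 0.217704)  product (-0.013003, -0.017504)
  m=+2: Y*=(0.128083, 0.422721)  Y=(0.186887, 0.124380)  product (-0.028641, 0.094932)
  m=+3: Y*=(0.343691, 0.123161)  Y=(-0.210084, 0.173377)  product (-0.093558, 0.033714)
  m=+4: Y*=(0.133849, -0.089311)  Y=(0.078389, 0.187310)  product (0.027221, 0.018070)
  m=+5: Y*=(0.001953, -0.039109)  Y=(-0.438028, 0.045163)  product (0.000911, 0.017219)
Σ over m = (-0.126841, 0.000000); ×(4π/11) → (-0.144902, 0.000000). Real part: -0.144902

-0.144902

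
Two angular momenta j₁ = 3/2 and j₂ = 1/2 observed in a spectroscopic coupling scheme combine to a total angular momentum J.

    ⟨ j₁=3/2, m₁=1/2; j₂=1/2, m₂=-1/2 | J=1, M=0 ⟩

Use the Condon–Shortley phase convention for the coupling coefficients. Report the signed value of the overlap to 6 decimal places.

+0.707107  (= +√(1/2))

j₁+j₂−J=1  J+j₁−j₂=2  J−j₁+j₂=0  j₁+j₂+J+1=4
(j₁±m₁, j₂±m₂, J±M) = (2,1,0,1,1,1)
P² = 1/2
sum k=0..0:
  [0] +1/1 = 1
S = 1
C² = P²·S² = 1/2 ; C = +0.707107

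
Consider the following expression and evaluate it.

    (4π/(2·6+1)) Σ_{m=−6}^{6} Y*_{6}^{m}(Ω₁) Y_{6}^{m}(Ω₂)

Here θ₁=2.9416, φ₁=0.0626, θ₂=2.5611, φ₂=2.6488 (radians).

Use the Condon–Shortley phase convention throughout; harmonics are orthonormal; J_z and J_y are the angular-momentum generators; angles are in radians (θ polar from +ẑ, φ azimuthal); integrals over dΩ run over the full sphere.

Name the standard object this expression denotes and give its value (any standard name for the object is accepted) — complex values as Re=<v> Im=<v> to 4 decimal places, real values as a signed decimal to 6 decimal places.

This sum is the spherical-harmonic addition theorem: it equals the Legendre polynomial P_l(cos γ) of the angle γ between the two directions.
Expand P_6 via completeness: Σ_{m} conj(Y_{6,m}) at Ω₁ times Y_{6,m} at Ω₂ —
  m=-6: Y*=+0.000028+0.000011i  Y=-0.012922+0.002416i  product -0.000000-0.000000i
  m=-5: Y*=-0.000483-0.000156i  Y=-0.054090+0.043529i  product +0.000033-0.000013i
  m=-4: Y*=+0.005150+0.001317i  Y=-0.084183+0.198903i  product -0.000696+0.000914i
  m=-3: Y*=-0.037205-0.007070i  Y=+0.038902+0.419730i  product +0.001520-0.015891i
  m=-2: Y*=+0.180551+0.022724i  Y=+0.246102+0.371395i  product +0.035994+0.072648i
  m=-1: Y*=-0.530816-0.033273i  Y=+0.026191+0.014064i  product -0.013435-0.008337i
  m=+0: Y*=+0.632144-0.000000i  Y=-0.420808+0.000000i  product -0.266011+0.000000i
  m=+1: Y*=+0.530816-0.033273i  Y=-0.026191+0.014064i  product -0.013435+0.008337i
  m=+2: Y*=+0.180551-0.022724i  Y=+0.246102-0.371395i  product +0.035994-0.072648i
  m=+3: Y*=+0.037205-0.007070i  Y=-0.038902+0.419730i  product +0.001520+0.015891i
  m=+4: Y*=+0.005150-0.001317i  Y=-0.084183-0.198903i  product -0.000696-0.000914i
  m=+5: Y*=+0.000483-0.000156i  Y=+0.054090+0.043529i  product +0.000033+0.000013i
  m=+6: Y*=+0.000028-0.000011i  Y=-0.012922-0.002416i  product -0.000000+0.000000i
Total Σ_m = -0.219178+0.000000i. Multiply by 0.966644: -0.211867+0.000000i. P_6(cos γ) = -0.211867

Legendre polynomial (addition theorem), -0.211867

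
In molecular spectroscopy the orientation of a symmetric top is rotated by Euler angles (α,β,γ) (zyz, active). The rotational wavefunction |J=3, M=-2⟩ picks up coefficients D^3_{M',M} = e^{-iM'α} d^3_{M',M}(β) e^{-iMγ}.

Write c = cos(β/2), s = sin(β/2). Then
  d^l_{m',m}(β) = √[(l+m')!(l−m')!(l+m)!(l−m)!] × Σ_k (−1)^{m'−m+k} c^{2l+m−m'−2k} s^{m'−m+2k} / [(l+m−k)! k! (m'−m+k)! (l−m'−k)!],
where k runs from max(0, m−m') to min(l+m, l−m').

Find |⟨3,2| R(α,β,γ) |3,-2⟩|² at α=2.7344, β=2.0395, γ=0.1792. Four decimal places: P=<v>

P=0.1154

First d^3_{2,-2}(β=2.0395), then the phase factors e^{-i(2)α} and e^{-i(-2)γ}:
c=cos(2.039500/2)=0.523579, s=sin(2.039500/2)=0.851977; N=√[120·1·1·120]=120.000000
The bounds max(0,m−m')=0 and min(l+m,l−m')=1 give 2 terms
  k=0: (−1)^4·120.0000/(24)·0.5236^2·0.8520^4 = +0.722181
  k=1: (−1)^5·120.0000/(120)·0.5236^0·0.8520^6 = -0.382444
d^3_{2,-2}(2.0395) = +0.722181 -0.382444 = +0.339737
|D^3_{2,-2}|² = |d^3_{2,-2}(β)|² = (+0.339737)² = 0.115421 (the z-rotation phases have unit modulus)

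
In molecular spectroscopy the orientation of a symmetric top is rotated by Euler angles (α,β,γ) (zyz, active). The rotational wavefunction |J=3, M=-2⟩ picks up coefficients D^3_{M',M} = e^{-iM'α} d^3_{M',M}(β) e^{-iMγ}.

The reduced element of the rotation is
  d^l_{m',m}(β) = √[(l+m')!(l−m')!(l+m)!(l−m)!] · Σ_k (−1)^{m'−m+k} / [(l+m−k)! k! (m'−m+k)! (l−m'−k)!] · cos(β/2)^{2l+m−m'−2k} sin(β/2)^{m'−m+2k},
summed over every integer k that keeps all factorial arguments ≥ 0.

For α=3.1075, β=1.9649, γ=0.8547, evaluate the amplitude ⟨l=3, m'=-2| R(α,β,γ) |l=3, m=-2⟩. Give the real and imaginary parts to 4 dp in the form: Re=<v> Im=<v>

Split into d^3_{-2,-2}(β=1.9649) × two z-phases.
Half-angle: c=0.554986, s=0.831860. N=√(1·120·1·120)=120.000000
Admissible k: 0..1 (factorial args all ≥0)
  k=0: (−1)^0·120.0000/(120)·0.5550^6·0.8319^0 = +0.029221
  k=1: (−1)^1·120.0000/(24)·0.5550^4·0.8319^2 = -0.328245
d^3_{-2,-2}(1.9649) = +0.029221 -0.328245 = -0.299025
Phases: e^{-i·(-2)·3.1075}=+0.997676-0.068132i, e^{-i·(-2)·0.8547}=-0.138160+0.990410i ⇒ D=+0.021039-0.298283i

Re=0.0210 Im=-0.2983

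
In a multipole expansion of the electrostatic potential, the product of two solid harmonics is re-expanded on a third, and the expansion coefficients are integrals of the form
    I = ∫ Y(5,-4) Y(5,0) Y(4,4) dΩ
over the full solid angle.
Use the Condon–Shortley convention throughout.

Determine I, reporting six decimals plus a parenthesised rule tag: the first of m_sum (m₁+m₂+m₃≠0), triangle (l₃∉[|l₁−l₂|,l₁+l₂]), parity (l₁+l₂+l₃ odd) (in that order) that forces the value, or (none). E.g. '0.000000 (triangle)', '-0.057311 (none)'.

m-sum 0 ✓  L=14 even ✓  0≤4≤10 ✓
Π(2lᵢ+1) = 11×11×9 = 1089
triangle coeff Δ(5,5,4) = 1/3153150
Σ_t [1,5]: t=1:−1/69120 t=2:+1/1728 t=3:−1/576 t=4:+1/1728 t=5:−1/69120 = -7/11520
(3j)²=2/143 [(5 5 4; 0 0 0)], sign=-1
Σ_t [5,5]: t=5:−1/69120 = -1/69120
(3j)²=2/143 [(5 5 4; -4 0 4)], sign=-1
⇒ 4πI² = 36/169
I = (+1)√(36/169/(4π)) = 0.13019760
No selection rule forces the value: the integral is nonzero (none).

0.130198 (none)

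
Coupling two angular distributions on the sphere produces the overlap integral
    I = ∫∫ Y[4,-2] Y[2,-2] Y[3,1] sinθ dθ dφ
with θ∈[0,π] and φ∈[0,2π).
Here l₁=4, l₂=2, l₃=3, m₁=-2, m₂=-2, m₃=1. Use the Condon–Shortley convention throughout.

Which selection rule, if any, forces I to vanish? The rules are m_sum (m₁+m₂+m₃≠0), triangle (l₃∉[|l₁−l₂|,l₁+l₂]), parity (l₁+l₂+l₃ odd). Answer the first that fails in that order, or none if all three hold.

m_sum

azimuthal sum: -2 − 2 + 1 = -3  ✗
2 ≤ 3 ≤ 6 (triangle on l)
L = 4 + 2 + 3 = 9 (odd)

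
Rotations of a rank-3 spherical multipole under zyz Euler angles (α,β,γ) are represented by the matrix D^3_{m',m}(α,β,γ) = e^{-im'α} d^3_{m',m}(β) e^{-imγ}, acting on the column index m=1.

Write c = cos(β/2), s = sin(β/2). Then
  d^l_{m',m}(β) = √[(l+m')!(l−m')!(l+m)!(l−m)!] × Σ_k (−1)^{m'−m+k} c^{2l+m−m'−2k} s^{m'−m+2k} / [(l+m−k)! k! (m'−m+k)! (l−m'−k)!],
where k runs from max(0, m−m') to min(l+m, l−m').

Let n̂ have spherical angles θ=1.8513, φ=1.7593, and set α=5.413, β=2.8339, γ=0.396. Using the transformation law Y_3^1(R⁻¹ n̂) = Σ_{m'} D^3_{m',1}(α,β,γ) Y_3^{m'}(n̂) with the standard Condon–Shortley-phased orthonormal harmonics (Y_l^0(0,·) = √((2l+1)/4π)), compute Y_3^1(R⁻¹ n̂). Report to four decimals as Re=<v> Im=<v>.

Re=0.3216 Im=0.0304

Need the full column D^3_{m',1} for m'=−3..3 at α=5.4130, β=2.8339, γ=0.3960.
cos(β/2)=0.153240, sin(β/2)=0.988189
d^3_{-3,1}: single k=4 term ⇒ +0.086726;  D = -0.085937-0.011676i
d^3_{-2,1}: k∈[3..4] ⇒ +0.021962 -0.456639 = -0.434677;  D = +0.232944+0.366989i
d^3_{-1,1}: k∈[2..4] ⇒ +0.003231 -0.179141 +0.931194 = +0.755284;  D = +0.226526-0.720513i
d^3_{0,1}: k∈[1..3] ⇒ +0.000289 -0.036087 +0.500223 = +0.464425;  D = +0.428484-0.179143i
d^3_{1,1}: k∈[0..2] ⇒ +0.000013 -0.004308 +0.134356 = +0.130061;  D = +0.115711+0.059388i
d^3_{2,1}: k∈[0..1] ⇒ -0.000264 +0.021962 = +0.021698;  D = +0.004871+0.021144i
d^3_{3,1}: single k=0 term ⇒ +0.002086;  D = -0.001252+0.001668i
Y_3^{m'}(θ=1.8513,φ=1.7593) and Σ D·Y over m':
  (-0.0859-0.0117i)·(+0.1984+0.3126i)  (+0.2329+0.3670i)·(+0.2429-0.0962i)  (+0.2265-0.7205i)·(+0.0359+0.1882i)  (+0.4285-0.1791i)·(+0.2703+0.0000i)  (+0.1157+0.0594i)·(-0.0359+0.1882i)  (+0.0049+0.0211i)·(+0.2429+0.0962i)  (-0.0013+0.0017i)·(-0.1984+0.3126i)
Y_3^1(R⁻¹ n̂) = +0.321562+0.030413i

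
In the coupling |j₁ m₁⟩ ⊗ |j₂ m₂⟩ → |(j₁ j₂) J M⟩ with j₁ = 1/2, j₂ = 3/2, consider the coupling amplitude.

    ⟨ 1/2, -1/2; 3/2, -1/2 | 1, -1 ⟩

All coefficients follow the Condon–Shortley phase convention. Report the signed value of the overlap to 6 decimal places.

−√(1/4) = -0.500000

triangle: 1!×0!×2!/4! = 2/24
(j±m)!: 0!×1!×1!×2!×0!×2! = 4
prefactor² = (2J+1)×Δ×N² = 1
  k=1: −1/(1!×0!×0!×0!×0!×2!) = -1/2
Σ = -1/2  ⇒  CG² = 1×(-1/2)² = 1/4
CG = −√(1/4) = -0.500000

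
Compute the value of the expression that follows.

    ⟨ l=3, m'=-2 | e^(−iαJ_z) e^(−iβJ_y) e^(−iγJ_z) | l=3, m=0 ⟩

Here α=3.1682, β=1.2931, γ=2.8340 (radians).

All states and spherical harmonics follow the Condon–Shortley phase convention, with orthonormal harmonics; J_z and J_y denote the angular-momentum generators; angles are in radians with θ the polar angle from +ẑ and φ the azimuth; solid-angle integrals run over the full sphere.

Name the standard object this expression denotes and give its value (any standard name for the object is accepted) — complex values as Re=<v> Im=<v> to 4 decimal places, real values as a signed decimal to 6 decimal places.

This is a Wigner D-matrix element — the rotation-matrix element ⟨l m'| R(α,β,γ) |l m⟩ in the angular-momentum basis.
D^3_{-2,0}(3.1682,1.2931,2.8340) = e^{-i·-2·3.1682}·d^3_{-2,0}(1.2931)·e^{-i·0·2.8340}. Compute d first:
With c≡cos(β/2)=0.798167 and s≡sin(β/2)=0.602436, N=[1·120·6·6]^{1/2}=65.726707
k∈{2,3} keeps every argument non-negative
  k=2: (−1)^0·65.7267/(12)·0.7982^4·0.6024^2 = +0.806785
  k=3: (−1)^1·65.7267/(12)·0.7982^2·0.6024^4 = -0.459613
d^3_{-2,0}(1.2931) = +0.806785 -0.459613 = +0.347172
Phases: e^{-i·(-2)·3.1682}=+0.998584+0.053190i, e^{-i·(0)·2.8340}=+1.000000+0.000000i ⇒ D=+0.346680+0.018466i

Wigner D-matrix element, Re=0.3467 Im=0.0185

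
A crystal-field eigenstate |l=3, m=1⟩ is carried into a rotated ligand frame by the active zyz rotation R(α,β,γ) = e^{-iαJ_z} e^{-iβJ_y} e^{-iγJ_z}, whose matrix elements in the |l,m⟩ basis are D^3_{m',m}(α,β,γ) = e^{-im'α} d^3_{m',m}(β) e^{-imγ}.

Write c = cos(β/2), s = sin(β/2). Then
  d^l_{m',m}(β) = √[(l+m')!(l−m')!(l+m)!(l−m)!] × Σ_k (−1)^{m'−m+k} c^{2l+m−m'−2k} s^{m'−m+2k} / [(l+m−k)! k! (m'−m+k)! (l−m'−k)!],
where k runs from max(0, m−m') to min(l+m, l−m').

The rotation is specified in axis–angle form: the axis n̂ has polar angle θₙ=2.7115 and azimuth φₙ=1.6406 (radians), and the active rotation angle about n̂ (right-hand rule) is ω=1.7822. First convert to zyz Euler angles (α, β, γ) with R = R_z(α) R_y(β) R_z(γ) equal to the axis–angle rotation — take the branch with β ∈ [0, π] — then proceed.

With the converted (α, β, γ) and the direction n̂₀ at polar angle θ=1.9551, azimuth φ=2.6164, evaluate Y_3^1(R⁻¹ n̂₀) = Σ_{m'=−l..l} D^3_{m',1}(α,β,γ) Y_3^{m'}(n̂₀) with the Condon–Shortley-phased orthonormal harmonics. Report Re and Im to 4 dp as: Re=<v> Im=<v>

Re=0.0937 Im=0.4345

Axis–angle → zyz. n̂ = (sinθₙcosφₙ, sinθₙsinφₙ, cosθₙ) = (-0.029081, +0.415940, -0.908927), ω = 1.7822.
R = I cosω + sinω [n̂]ₓ + (1−cosω) n̂n̂ᵀ gives
  R = [-0.208809, +0.874058, +0.438659; -0.903326, -0.000525, -0.428954; -0.374700, -0.485822, +0.789669]
β = atan2(√(R₁₃²+R₂₃²), R₃₃) = 0.660527; α = atan2(R₂₃, R₁₃) mod 2π = 5.508973; γ = atan2(R₃₂, −R₃₁) mod 2π = 5.369365
Need the full column D^3_{m',1} for m'=−3..3 at α=5.5090, β=0.6605, γ=5.3694.
cos(β/2)=0.945957, sin(β/2)=0.324292
d^3_{-3,1}: single k=4 term ⇒ +0.038330;  D = +0.006181-0.037828i
d^3_{-2,1}: k∈[3..4] ⇒ +0.182581 -0.010729 = +0.171852;  D = +0.138393-0.101884i
d^3_{-1,1}: k∈[2..4] ⇒ +0.505255 -0.079174 +0.001163 = +0.427244;  D = +0.423087+0.059453i
d^3_{0,1}: k∈[1..3] ⇒ +0.850911 -0.300010 +0.011753 = +0.562653;  D = +0.343627+0.445533i
d^3_{1,1}: k∈[0..2] ⇒ +0.716520 -0.673673 +0.059380 = +0.102227;  D = -0.011957+0.101525i
d^3_{2,1}: k∈[0..1] ⇒ -0.776772 +0.182581 = -0.594191;  D = +0.462271-0.373322i
d^3_{3,1}: single k=0 term ⇒ +0.326140;  D = -0.324674-0.030893i
Y_3^{m'}(θ=1.9551,φ=2.6164) and Σ D·Y over m':
  (+0.0062-0.0378i)·(+0.0016-0.3324i)  (+0.1384-0.1019i)·(-0.1637-0.2857i)  (+0.4231+0.0595i)·(+0.0770+0.0446i)  (+0.3436+0.4455i)·(+0.3214+0.0000i)  (-0.0120+0.1015i)·(-0.0770+0.0446i)  (+0.4623-0.3733i)·(-0.1637+0.2857i)  (-0.3247-0.0309i)·(-0.0016-0.3324i)
Y_3^1(R⁻¹ n̂) = +0.093651+0.434513i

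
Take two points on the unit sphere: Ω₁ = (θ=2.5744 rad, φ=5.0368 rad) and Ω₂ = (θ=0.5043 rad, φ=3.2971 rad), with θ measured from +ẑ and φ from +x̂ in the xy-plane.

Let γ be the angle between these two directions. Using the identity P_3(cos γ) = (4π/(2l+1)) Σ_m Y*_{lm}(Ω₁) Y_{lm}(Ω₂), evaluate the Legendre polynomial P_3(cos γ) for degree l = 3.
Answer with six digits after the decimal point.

-0.022710

Term-by-term m-sum for l=3 (normalisation 4π/7 = 1.795196):
  m=-3: Y*=-0.05349 + 0.03640j  Y=-0.04204 + 0.02117j  product 0.00148 - 0.00266j
  m=-2: Y*=0.19825 + 0.15034j  Y=0.19888 - 0.06393j  product 0.04904 + 0.01723j
  m=-1: Y*=0.14150 - 0.42078j  Y=-0.43700 + 0.06851j  product -0.03301 + 0.19357j
  m=+0: Y*=-0.17522 + 0.00000j  Y=0.27203 + 0.00000j  product -0.04767 + 0.00000j
  m=+1: Y*=-0.14150 - 0.42078j  Y=0.43700 + 0.06851j  product -0.03301 - 0.19357j
  m=+2: Y*=0.19825 - 0.15034j  Y=0.19888 + 0.06393j  product 0.04904 - 0.01723j
  m=+3: Y*=0.05349 + 0.03640j  Y=0.04204 + 0.02117j  product 0.00148 + 0.00266j
Σ over m = -0.01265 - 0.00000j; ×(4π/7) → -0.02271 - 0.00000j. Real part: -0.022710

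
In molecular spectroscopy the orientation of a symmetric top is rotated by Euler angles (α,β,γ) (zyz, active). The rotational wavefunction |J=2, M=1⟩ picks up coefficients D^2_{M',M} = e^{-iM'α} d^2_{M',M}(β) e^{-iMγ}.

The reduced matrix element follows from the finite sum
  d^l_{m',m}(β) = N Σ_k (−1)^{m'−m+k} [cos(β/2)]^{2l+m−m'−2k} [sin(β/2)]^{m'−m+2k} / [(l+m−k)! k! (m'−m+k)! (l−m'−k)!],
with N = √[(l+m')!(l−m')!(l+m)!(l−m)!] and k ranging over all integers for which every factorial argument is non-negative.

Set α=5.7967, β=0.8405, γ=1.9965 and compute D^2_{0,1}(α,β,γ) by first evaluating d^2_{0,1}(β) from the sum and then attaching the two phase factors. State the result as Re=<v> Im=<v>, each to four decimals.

Re=-0.2514 Im=-0.5543

First d^2_{0,1}(β=0.8405), then the phase factors e^{-i(0)α} and e^{-i(1)γ}:
Half-angle: c=0.912987, s=0.407989. N=√(2·2·6·1)=4.898979
k: max(0,(1)−(0))=1 … min(2+(1),2−(0))=2
  k=1: (−1)^0·4.8990/(2)·0.9130^3·0.4080^1 = +0.760532
  k=2: (−1)^1·4.8990/(2)·0.9130^1·0.4080^3 = -0.151874
d^2_{0,1}(0.8405) = +0.760532 -0.151874 = +0.608658
D = (+1.000000+0.000000i)·(+0.608658)·(-0.412962-0.910748i) = -0.251352-0.554334i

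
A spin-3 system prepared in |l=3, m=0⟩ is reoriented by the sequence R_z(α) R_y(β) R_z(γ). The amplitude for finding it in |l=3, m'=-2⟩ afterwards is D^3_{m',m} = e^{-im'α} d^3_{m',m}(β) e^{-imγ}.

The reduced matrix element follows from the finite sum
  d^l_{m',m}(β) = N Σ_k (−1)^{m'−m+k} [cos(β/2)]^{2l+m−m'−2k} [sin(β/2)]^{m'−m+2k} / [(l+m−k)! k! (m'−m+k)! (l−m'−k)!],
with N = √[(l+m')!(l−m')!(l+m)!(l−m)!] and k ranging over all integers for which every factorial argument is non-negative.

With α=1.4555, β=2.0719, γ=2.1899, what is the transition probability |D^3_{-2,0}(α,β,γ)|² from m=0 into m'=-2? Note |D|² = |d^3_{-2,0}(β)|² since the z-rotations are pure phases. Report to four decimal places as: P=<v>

P=0.2560

Split into d^3_{-2,0}(β=2.0719) × two z-phases.
With c≡cos(β/2)=0.509709 and s≡sin(β/2)=0.860347, N=[1·120·6·6]^{1/2}=65.726707
Admissible k: 2..3 (factorial args all ≥0)
  k=2: (−1)^0·65.7267/(12)·0.5097^4·0.8603^2 = +0.273651
  k=3: (−1)^1·65.7267/(12)·0.5097^2·0.8603^4 = -0.779650
d^3_{-2,0}(2.0719) = +0.273651 -0.779650 = -0.505999
|D^3_{-2,0}|² = |d^3_{-2,0}(β)|² = (-0.505999)² = 0.256035 (the z-rotation phases have unit modulus)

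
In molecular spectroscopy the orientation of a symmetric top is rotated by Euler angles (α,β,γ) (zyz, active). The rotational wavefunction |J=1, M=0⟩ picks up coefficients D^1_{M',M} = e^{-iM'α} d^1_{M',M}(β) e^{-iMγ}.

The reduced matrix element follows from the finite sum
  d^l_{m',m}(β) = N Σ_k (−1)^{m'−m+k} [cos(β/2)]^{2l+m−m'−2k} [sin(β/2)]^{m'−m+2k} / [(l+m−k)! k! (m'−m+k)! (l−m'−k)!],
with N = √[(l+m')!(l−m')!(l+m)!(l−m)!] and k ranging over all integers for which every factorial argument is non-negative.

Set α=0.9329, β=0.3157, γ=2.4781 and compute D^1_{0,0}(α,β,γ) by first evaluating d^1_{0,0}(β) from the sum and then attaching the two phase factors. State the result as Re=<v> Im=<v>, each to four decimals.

Split into d^1_{0,0}(β=0.3157) × two z-phases.
With c≡cos(β/2)=0.987568 and s≡sin(β/2)=0.157195, N=[1·1·1·1]^{1/2}=1.000000
Admissible k: 0..1 (factorial args all ≥0)
  k=0: (−1)^0·1.0000/(1)·0.9876^2·0.1572^0 = +0.975290
  k=1: (−1)^1·1.0000/(1)·0.9876^0·0.1572^2 = -0.024710
d^1_{0,0}(0.3157) = +0.975290 -0.024710 = +0.950579
Phases: e^{-i·(0)·0.9329}=+1.000000+0.000000i, e^{-i·(0)·2.4781}=+1.000000+0.000000i ⇒ D=+0.950579+0.000000i

Re=0.9506 Im=0.0000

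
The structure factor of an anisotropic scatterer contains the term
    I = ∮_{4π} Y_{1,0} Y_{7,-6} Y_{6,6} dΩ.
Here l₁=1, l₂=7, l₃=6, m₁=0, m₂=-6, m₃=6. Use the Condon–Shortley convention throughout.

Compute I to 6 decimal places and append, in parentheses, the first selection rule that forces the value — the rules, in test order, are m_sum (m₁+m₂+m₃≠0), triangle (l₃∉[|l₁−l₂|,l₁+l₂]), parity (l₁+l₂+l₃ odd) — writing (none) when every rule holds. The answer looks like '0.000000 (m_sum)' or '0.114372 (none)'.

0.126157 (none)

Rules hold: Σm=0, L=14 even, 6≤6≤8.
N = 3·15·13 = 585
Δ = 2!·0!·12!/15! = 1/1365
Racah Σ t=1..1: t=1:−1/518400 = -1/518400
⇒ 3j(1 7 6; 0 0 0)² = 7/195, sgn -1
Racah Σ t=1..1: t=1:−1/479001600 = -1/479001600
⇒ 3j(1 7 6; 0 -6 6)² = 1/105, sgn -1
4πI² = N·(3j₀)²·(3jₘ)² = 1/5
I = +1·√(0.2/4π) = 0.12615663
No selection rule forces the value: the integral is nonzero (none).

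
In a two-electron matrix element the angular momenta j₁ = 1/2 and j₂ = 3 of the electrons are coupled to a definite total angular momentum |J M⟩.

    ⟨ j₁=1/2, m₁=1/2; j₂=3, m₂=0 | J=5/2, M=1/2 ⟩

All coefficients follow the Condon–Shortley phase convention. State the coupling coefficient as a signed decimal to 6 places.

triangle: 1!×0!×5!/7! = 120/5040
(j±m)!: 1!×0!×3!×3!×3!×2! = 432
prefactor² = (2J+1)×Δ×N² = 432/7
  k=0: +1/(0!×1!×0!×3!×0!×2!) = 1/12
Σ = 1/12  ⇒  CG² = 432/7×(1/12)² = 3/7
CG = +√(3/7) = +0.654654

+0.654654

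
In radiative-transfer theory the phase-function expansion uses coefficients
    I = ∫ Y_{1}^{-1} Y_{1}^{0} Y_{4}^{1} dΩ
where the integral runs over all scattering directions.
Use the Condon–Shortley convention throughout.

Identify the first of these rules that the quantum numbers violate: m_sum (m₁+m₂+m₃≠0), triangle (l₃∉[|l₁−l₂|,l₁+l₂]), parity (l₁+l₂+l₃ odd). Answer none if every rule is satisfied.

Σmᵢ = 0  ✓
l₃∈[|l₁−l₂|,l₁+l₂]=[0,2] required, l₃=4 fails  ✗
Σlᵢ = 6 ⇒ even

triangle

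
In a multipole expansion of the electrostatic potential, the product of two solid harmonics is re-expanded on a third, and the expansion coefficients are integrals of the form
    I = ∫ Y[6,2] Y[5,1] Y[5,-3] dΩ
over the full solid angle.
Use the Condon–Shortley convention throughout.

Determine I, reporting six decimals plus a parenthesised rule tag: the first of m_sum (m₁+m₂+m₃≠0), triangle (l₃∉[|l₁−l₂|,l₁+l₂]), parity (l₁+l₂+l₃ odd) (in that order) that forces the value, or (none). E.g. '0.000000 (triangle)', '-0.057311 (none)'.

Checks pass: Σm=0; 16 even; l₃=5∈[1,11].
(2·6+1)(2·5+1)(2·5+1) = 1573
Δ: 6! 6! 4! / 17! → 1/28588560
sum: t=1:−1/345600 t=2:+1/13824 t=3:−1/5184 t=4:+1/13824 t=5:−1/345600 = -7/129600
3j²(6 5 5; 0 0 0) = Δ·Π!·Σ² = 80/7293  (sign +1)
sum: t=2:+1/55296 t=3:−1/25920 t=4:+1/138240 = -11/829440
3j²(6 5 5; 2 1 -3) = Δ·Π!·Σ² = 11/1326  (sign -1)
combine: 4πI² = 1573·80/7293·11/1326 = 4840/33813
take √, sign -1: I = -0.10672739
No selection rule forces the value: the integral is nonzero (none).

-0.106727 (none)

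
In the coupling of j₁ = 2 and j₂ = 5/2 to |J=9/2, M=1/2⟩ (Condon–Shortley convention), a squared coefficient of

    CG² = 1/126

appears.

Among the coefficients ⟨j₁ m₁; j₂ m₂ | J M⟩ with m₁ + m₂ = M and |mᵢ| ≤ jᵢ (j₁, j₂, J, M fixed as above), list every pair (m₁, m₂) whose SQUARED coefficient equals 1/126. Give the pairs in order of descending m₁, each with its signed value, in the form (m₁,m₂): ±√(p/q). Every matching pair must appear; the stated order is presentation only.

(-2,5/2): +√(1/126)

Admissible pairs with m₁+m₂ = M = 1/2: (-2,5/2), (-1,3/2), (0,1/2), (1,-1/2), (2,-3/2)
  (m₁,m₂)=(2,-3/2): CG² = 5/126, CG = +√(5/126)
  (m₁,m₂)=(1,-1/2): CG² = 20/63, CG = +√(20/63)
  (m₁,m₂)=(0,1/2): CG² = 10/21, CG = +√(10/21)
  (m₁,m₂)=(-1,3/2): CG² = 10/63, CG = +√(10/63)
  (m₁,m₂)=(-2,5/2): CG² = 1/126, CG = +√(1/126)   ← matches the target
Pairs with CG² = 1/126: (-2,5/2): +√(1/126)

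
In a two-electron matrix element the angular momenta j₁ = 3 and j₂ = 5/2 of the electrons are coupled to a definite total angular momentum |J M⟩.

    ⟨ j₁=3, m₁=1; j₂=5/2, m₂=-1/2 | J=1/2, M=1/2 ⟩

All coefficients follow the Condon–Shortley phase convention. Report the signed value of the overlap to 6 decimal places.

triangle: 5!×1!×0!/7! = 120/5040
(j±m)!: 4!×2!×2!×3!×1!×0! = 576
prefactor² = (2J+1)×Δ×N² = 192/7
  k=2: +1/(2!×3!×0!×0!×1!×0!) = 1/12
Σ = 1/12  ⇒  CG² = 192/7×(1/12)² = 4/21
CG = +√(4/21) = +0.436436

+√(4/21) ≈ +0.436436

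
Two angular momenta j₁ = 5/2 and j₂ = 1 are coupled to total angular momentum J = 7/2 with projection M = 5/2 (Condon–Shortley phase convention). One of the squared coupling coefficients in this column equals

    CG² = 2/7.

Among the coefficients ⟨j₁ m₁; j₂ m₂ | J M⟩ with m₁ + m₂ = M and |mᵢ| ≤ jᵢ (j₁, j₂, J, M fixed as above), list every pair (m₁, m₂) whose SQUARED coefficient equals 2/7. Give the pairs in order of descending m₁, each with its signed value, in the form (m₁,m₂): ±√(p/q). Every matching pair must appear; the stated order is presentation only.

Admissible pairs with m₁+m₂ = M = 5/2: (3/2,1), (5/2,0)
  (m₁,m₂)=(5/2,0): CG² = 2/7, CG = +√(2/7)   ← matches the target
  (m₁,m₂)=(3/2,1): CG² = 5/7, CG = +√(5/7)
Pairs with CG² = 2/7: (5/2,0): +√(2/7)

(5/2,0): +√(2/7)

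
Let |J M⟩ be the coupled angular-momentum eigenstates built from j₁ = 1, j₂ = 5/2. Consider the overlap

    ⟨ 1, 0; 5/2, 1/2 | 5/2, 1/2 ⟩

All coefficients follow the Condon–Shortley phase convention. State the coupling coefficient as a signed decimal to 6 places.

-0.169031

√[6·1!1!4!/7! · 1!1!3!2!3!2!] = √(144/35)
  +(−1)^0/∏(0,1,1,3,0,1)! = 1/6  (running 1/6)
  +(−1)^1/∏(1,0,0,2,1,2)! = -1/4  (running -1/12)
⟨..|..⟩ = √(144/35)·(-1/12) = -0.169031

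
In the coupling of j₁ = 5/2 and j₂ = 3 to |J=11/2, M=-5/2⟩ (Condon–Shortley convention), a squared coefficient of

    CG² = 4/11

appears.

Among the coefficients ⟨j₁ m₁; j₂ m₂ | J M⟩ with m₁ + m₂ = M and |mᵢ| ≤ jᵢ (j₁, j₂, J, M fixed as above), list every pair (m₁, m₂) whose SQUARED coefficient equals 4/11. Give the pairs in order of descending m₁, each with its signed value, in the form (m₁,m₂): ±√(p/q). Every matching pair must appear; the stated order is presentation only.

(-1/2,-2): +√(4/11)

Admissible pairs with m₁+m₂ = M = -5/2: (-5/2,0), (-3/2,-1), (-1/2,-2), (1/2,-3)
  (m₁,m₂)=(1/2,-3): CG² = 2/33, CG = +√(2/33)
  (m₁,m₂)=(-1/2,-2): CG² = 4/11, CG = +√(4/11)   ← matches the target
  (m₁,m₂)=(-3/2,-1): CG² = 5/11, CG = +√(5/11)
  (m₁,m₂)=(-5/2,0): CG² = 4/33, CG = +√(4/33)
Pairs with CG² = 4/11: (-1/2,-2): +√(4/11)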